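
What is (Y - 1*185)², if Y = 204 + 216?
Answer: 55225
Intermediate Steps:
Y = 420
(Y - 1*185)² = (420 - 1*185)² = (420 - 185)² = 235² = 55225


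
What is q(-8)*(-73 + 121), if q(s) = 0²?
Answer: 0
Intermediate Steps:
q(s) = 0
q(-8)*(-73 + 121) = 0*(-73 + 121) = 0*48 = 0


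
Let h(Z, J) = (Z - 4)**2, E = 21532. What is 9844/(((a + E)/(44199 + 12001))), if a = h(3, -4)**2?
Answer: 553232800/21533 ≈ 25692.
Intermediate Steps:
h(Z, J) = (-4 + Z)**2
a = 1 (a = ((-4 + 3)**2)**2 = ((-1)**2)**2 = 1**2 = 1)
9844/(((a + E)/(44199 + 12001))) = 9844/(((1 + 21532)/(44199 + 12001))) = 9844/((21533/56200)) = 9844/((21533*(1/56200))) = 9844/(21533/56200) = 9844*(56200/21533) = 553232800/21533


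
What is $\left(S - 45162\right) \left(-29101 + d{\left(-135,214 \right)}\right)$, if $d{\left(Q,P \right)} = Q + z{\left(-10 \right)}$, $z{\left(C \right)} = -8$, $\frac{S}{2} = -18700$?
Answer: $2414443128$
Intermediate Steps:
$S = -37400$ ($S = 2 \left(-18700\right) = -37400$)
$d{\left(Q,P \right)} = -8 + Q$ ($d{\left(Q,P \right)} = Q - 8 = -8 + Q$)
$\left(S - 45162\right) \left(-29101 + d{\left(-135,214 \right)}\right) = \left(-37400 - 45162\right) \left(-29101 - 143\right) = - 82562 \left(-29101 - 143\right) = \left(-82562\right) \left(-29244\right) = 2414443128$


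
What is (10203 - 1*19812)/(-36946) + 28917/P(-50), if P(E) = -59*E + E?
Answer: 18900579/1847300 ≈ 10.231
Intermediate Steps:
P(E) = -58*E
(10203 - 1*19812)/(-36946) + 28917/P(-50) = (10203 - 1*19812)/(-36946) + 28917/((-58*(-50))) = (10203 - 19812)*(-1/36946) + 28917/2900 = -9609*(-1/36946) + 28917*(1/2900) = 9609/36946 + 28917/2900 = 18900579/1847300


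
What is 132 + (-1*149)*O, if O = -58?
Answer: 8774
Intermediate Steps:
132 + (-1*149)*O = 132 - 1*149*(-58) = 132 - 149*(-58) = 132 + 8642 = 8774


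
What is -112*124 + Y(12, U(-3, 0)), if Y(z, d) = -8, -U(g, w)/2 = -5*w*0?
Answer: -13896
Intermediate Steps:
U(g, w) = 0 (U(g, w) = -2*(-5*w)*0 = -2*0 = 0)
-112*124 + Y(12, U(-3, 0)) = -112*124 - 8 = -13888 - 8 = -13896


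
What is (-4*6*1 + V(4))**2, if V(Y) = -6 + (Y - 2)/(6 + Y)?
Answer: 22201/25 ≈ 888.04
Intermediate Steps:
V(Y) = -6 + (-2 + Y)/(6 + Y)
(-4*6*1 + V(4))**2 = (-4*6*1 + (-38 - 5*4)/(6 + 4))**2 = (-24*1 + (-38 - 20)/10)**2 = (-24 + (1/10)*(-58))**2 = (-24 - 29/5)**2 = (-149/5)**2 = 22201/25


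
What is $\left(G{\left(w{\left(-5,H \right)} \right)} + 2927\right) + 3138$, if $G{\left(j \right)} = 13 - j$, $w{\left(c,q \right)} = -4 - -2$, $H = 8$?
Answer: $6080$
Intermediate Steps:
$w{\left(c,q \right)} = -2$ ($w{\left(c,q \right)} = -4 + 2 = -2$)
$\left(G{\left(w{\left(-5,H \right)} \right)} + 2927\right) + 3138 = \left(\left(13 - -2\right) + 2927\right) + 3138 = \left(\left(13 + 2\right) + 2927\right) + 3138 = \left(15 + 2927\right) + 3138 = 2942 + 3138 = 6080$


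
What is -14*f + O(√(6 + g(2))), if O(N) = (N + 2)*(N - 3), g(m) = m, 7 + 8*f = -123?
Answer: 459/2 - 2*√2 ≈ 226.67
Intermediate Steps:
f = -65/4 (f = -7/8 + (⅛)*(-123) = -7/8 - 123/8 = -65/4 ≈ -16.250)
O(N) = (-3 + N)*(2 + N) (O(N) = (2 + N)*(-3 + N) = (-3 + N)*(2 + N))
-14*f + O(√(6 + g(2))) = -14*(-65/4) + (-6 + (√(6 + 2))² - √(6 + 2)) = 455/2 + (-6 + (√8)² - √8) = 455/2 + (-6 + (2*√2)² - 2*√2) = 455/2 + (-6 + 8 - 2*√2) = 455/2 + (2 - 2*√2) = 459/2 - 2*√2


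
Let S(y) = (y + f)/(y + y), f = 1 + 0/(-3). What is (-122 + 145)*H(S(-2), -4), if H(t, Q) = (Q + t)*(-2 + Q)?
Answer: 1035/2 ≈ 517.50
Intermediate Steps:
f = 1 (f = 1 + 0*(-⅓) = 1 + 0 = 1)
S(y) = (1 + y)/(2*y) (S(y) = (y + 1)/(y + y) = (1 + y)/((2*y)) = (1 + y)*(1/(2*y)) = (1 + y)/(2*y))
H(t, Q) = (-2 + Q)*(Q + t)
(-122 + 145)*H(S(-2), -4) = (-122 + 145)*((-4)² - 2*(-4) - (1 - 2)/(-2) - 2*(1 - 2)/(-2)) = 23*(16 + 8 - (-1)*(-1)/2 - 2*(-1)*(-1)/2) = 23*(16 + 8 - 2*¼ - 4*¼) = 23*(16 + 8 - ½ - 1) = 23*(45/2) = 1035/2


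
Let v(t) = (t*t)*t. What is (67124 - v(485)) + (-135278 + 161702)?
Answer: -113990577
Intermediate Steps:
v(t) = t³ (v(t) = t²*t = t³)
(67124 - v(485)) + (-135278 + 161702) = (67124 - 1*485³) + (-135278 + 161702) = (67124 - 1*114084125) + 26424 = (67124 - 114084125) + 26424 = -114017001 + 26424 = -113990577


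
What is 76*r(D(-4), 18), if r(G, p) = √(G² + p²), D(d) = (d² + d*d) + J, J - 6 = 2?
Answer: 152*√481 ≈ 3333.6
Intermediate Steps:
J = 8 (J = 6 + 2 = 8)
D(d) = 8 + 2*d² (D(d) = (d² + d*d) + 8 = (d² + d²) + 8 = 2*d² + 8 = 8 + 2*d²)
76*r(D(-4), 18) = 76*√((8 + 2*(-4)²)² + 18²) = 76*√((8 + 2*16)² + 324) = 76*√((8 + 32)² + 324) = 76*√(40² + 324) = 76*√(1600 + 324) = 76*√1924 = 76*(2*√481) = 152*√481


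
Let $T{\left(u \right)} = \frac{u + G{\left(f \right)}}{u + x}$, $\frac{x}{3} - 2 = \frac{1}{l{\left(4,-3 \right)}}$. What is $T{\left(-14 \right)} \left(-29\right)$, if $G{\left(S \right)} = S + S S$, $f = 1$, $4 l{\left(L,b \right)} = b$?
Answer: $-29$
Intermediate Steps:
$l{\left(L,b \right)} = \frac{b}{4}$
$x = 2$ ($x = 6 + \frac{3}{\frac{1}{4} \left(-3\right)} = 6 + \frac{3}{- \frac{3}{4}} = 6 + 3 \left(- \frac{4}{3}\right) = 6 - 4 = 2$)
$G{\left(S \right)} = S + S^{2}$
$T{\left(u \right)} = 1$ ($T{\left(u \right)} = \frac{u + 1 \left(1 + 1\right)}{u + 2} = \frac{u + 1 \cdot 2}{2 + u} = \frac{u + 2}{2 + u} = \frac{2 + u}{2 + u} = 1$)
$T{\left(-14 \right)} \left(-29\right) = 1 \left(-29\right) = -29$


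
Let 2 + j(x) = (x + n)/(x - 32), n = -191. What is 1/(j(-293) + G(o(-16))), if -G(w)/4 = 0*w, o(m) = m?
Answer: -325/166 ≈ -1.9578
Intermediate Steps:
j(x) = -2 + (-191 + x)/(-32 + x) (j(x) = -2 + (x - 191)/(x - 32) = -2 + (-191 + x)/(-32 + x))
G(w) = 0 (G(w) = -0*w = -4*0 = 0)
1/(j(-293) + G(o(-16))) = 1/((-127 - 1*(-293))/(-32 - 293) + 0) = 1/((-127 + 293)/(-325) + 0) = 1/(-1/325*166 + 0) = 1/(-166/325 + 0) = 1/(-166/325) = -325/166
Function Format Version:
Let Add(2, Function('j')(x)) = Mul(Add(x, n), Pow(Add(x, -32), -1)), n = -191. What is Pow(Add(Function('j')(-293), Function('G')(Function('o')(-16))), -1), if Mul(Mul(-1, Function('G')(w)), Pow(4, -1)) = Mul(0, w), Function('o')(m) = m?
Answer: Rational(-325, 166) ≈ -1.9578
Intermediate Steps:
Function('j')(x) = Add(-2, Mul(Pow(Add(-32, x), -1), Add(-191, x))) (Function('j')(x) = Add(-2, Mul(Add(x, -191), Pow(Add(x, -32), -1))) = Add(-2, Mul(Add(-191, x), Pow(Add(-32, x), -1))) = Add(-2, Mul(Pow(Add(-32, x), -1), Add(-191, x))))
Function('G')(w) = 0 (Function('G')(w) = Mul(-4, Mul(0, w)) = Mul(-4, 0) = 0)
Pow(Add(Function('j')(-293), Function('G')(Function('o')(-16))), -1) = Pow(Add(Mul(Pow(Add(-32, -293), -1), Add(-127, Mul(-1, -293))), 0), -1) = Pow(Add(Mul(Pow(-325, -1), Add(-127, 293)), 0), -1) = Pow(Add(Mul(Rational(-1, 325), 166), 0), -1) = Pow(Add(Rational(-166, 325), 0), -1) = Pow(Rational(-166, 325), -1) = Rational(-325, 166)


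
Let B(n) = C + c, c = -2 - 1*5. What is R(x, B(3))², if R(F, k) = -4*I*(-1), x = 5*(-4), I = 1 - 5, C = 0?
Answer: 256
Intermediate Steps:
c = -7 (c = -2 - 5 = -7)
B(n) = -7 (B(n) = 0 - 7 = -7)
I = -4
x = -20
R(F, k) = -16 (R(F, k) = -4*(-4)*(-1) = 16*(-1) = -16)
R(x, B(3))² = (-16)² = 256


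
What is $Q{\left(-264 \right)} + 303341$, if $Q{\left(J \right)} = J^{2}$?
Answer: $373037$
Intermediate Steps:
$Q{\left(-264 \right)} + 303341 = \left(-264\right)^{2} + 303341 = 69696 + 303341 = 373037$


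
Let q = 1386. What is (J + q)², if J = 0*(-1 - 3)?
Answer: 1920996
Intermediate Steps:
J = 0 (J = 0*(-4) = 0)
(J + q)² = (0 + 1386)² = 1386² = 1920996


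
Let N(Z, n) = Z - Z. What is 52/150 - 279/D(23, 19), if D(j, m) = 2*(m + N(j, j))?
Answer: -19937/2850 ≈ -6.9954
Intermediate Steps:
N(Z, n) = 0
D(j, m) = 2*m (D(j, m) = 2*(m + 0) = 2*m)
52/150 - 279/D(23, 19) = 52/150 - 279/(2*19) = 52*(1/150) - 279/38 = 26/75 - 279*1/38 = 26/75 - 279/38 = -19937/2850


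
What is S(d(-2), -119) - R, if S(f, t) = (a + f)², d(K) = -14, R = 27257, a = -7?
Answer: -26816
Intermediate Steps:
S(f, t) = (-7 + f)²
S(d(-2), -119) - R = (-7 - 14)² - 1*27257 = (-21)² - 27257 = 441 - 27257 = -26816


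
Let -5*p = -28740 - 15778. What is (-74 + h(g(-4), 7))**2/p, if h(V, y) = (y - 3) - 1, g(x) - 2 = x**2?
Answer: 25205/44518 ≈ 0.56618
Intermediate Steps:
g(x) = 2 + x**2
h(V, y) = -4 + y (h(V, y) = (-3 + y) - 1 = -4 + y)
p = 44518/5 (p = -(-28740 - 15778)/5 = -1/5*(-44518) = 44518/5 ≈ 8903.6)
(-74 + h(g(-4), 7))**2/p = (-74 + (-4 + 7))**2/(44518/5) = (-74 + 3)**2*(5/44518) = (-71)**2*(5/44518) = 5041*(5/44518) = 25205/44518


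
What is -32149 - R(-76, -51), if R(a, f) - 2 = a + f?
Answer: -32024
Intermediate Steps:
R(a, f) = 2 + a + f (R(a, f) = 2 + (a + f) = 2 + a + f)
-32149 - R(-76, -51) = -32149 - (2 - 76 - 51) = -32149 - 1*(-125) = -32149 + 125 = -32024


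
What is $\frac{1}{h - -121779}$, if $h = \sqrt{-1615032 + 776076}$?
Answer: $\frac{40593}{4943654599} - \frac{2 i \sqrt{209739}}{14830963797} \approx 8.2111 \cdot 10^{-6} - 6.1759 \cdot 10^{-8} i$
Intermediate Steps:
$h = 2 i \sqrt{209739}$ ($h = \sqrt{-838956} = 2 i \sqrt{209739} \approx 915.95 i$)
$\frac{1}{h - -121779} = \frac{1}{2 i \sqrt{209739} - -121779} = \frac{1}{2 i \sqrt{209739} + 121779} = \frac{1}{121779 + 2 i \sqrt{209739}}$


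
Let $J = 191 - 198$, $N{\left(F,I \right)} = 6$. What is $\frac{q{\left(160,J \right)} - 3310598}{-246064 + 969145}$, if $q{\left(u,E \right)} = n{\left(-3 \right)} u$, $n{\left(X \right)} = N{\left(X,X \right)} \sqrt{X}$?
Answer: $- \frac{3310598}{723081} + \frac{320 i \sqrt{3}}{241027} \approx -4.5785 + 0.0022996 i$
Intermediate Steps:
$n{\left(X \right)} = 6 \sqrt{X}$
$J = -7$
$q{\left(u,E \right)} = 6 i u \sqrt{3}$ ($q{\left(u,E \right)} = 6 \sqrt{-3} u = 6 i \sqrt{3} u = 6 i u \sqrt{3}$)
$\frac{q{\left(160,J \right)} - 3310598}{-246064 + 969145} = \frac{6 i 160 \sqrt{3} - 3310598}{-246064 + 969145} = \frac{960 i \sqrt{3} - 3310598}{723081} = \left(-3310598 + 960 i \sqrt{3}\right) \frac{1}{723081} = - \frac{3310598}{723081} + \frac{320 i \sqrt{3}}{241027}$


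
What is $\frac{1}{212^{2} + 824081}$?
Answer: $\frac{1}{869025} \approx 1.1507 \cdot 10^{-6}$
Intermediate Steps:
$\frac{1}{212^{2} + 824081} = \frac{1}{44944 + 824081} = \frac{1}{869025}$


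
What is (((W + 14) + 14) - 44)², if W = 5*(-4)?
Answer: 1296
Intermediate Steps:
W = -20
(((W + 14) + 14) - 44)² = (((-20 + 14) + 14) - 44)² = ((-6 + 14) - 44)² = (8 - 44)² = (-36)² = 1296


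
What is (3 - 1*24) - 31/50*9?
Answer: -1329/50 ≈ -26.580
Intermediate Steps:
(3 - 1*24) - 31/50*9 = (3 - 24) - 31*1/50*9 = -21 - 31/50*9 = -21 - 279/50 = -1329/50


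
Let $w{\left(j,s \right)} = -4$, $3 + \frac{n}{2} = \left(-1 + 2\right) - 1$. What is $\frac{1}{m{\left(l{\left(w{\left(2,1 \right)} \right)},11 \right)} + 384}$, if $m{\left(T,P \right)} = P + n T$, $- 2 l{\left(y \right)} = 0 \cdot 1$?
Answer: $\frac{1}{395} \approx 0.0025316$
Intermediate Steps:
$n = -6$ ($n = -6 + 2 \left(\left(-1 + 2\right) - 1\right) = -6 + 2 \left(1 - 1\right) = -6 + 2 \cdot 0 = -6 + 0 = -6$)
$l{\left(y \right)} = 0$ ($l{\left(y \right)} = - \frac{0 \cdot 1}{2} = \left(- \frac{1}{2}\right) 0 = 0$)
$m{\left(T,P \right)} = P - 6 T$
$\frac{1}{m{\left(l{\left(w{\left(2,1 \right)} \right)},11 \right)} + 384} = \frac{1}{\left(11 - 0\right) + 384} = \frac{1}{\left(11 + 0\right) + 384} = \frac{1}{11 + 384} = \frac{1}{395}$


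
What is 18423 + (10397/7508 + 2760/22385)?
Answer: 619308812453/33613316 ≈ 18425.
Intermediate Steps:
18423 + (10397/7508 + 2760/22385) = 18423 + (10397*(1/7508) + 2760*(1/22385)) = 18423 + (10397/7508 + 552/4477) = 18423 + 50691785/33613316 = 619308812453/33613316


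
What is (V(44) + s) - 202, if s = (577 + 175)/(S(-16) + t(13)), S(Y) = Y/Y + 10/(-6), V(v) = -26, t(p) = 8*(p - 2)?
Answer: -28740/131 ≈ -219.39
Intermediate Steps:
t(p) = -16 + 8*p (t(p) = 8*(-2 + p) = -16 + 8*p)
S(Y) = -⅔ (S(Y) = 1 + 10*(-⅙) = 1 - 5/3 = -⅔)
s = 1128/131 (s = (577 + 175)/(-⅔ + (-16 + 8*13)) = 752/(-⅔ + (-16 + 104)) = 752/(-⅔ + 88) = 752/(262/3) = 752*(3/262) = 1128/131 ≈ 8.6107)
(V(44) + s) - 202 = (-26 + 1128/131) - 202 = -2278/131 - 202 = -28740/131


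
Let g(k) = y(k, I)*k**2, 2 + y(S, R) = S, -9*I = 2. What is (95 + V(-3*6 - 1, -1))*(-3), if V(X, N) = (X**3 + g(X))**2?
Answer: -625541085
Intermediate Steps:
I = -2/9 (I = -1/9*2 = -2/9 ≈ -0.22222)
y(S, R) = -2 + S
g(k) = k**2*(-2 + k) (g(k) = (-2 + k)*k**2 = k**2*(-2 + k))
V(X, N) = (X**3 + X**2*(-2 + X))**2
(95 + V(-3*6 - 1, -1))*(-3) = (95 + 4*(-3*6 - 1)**4*(-1 + (-3*6 - 1))**2)*(-3) = (95 + 4*(-18 - 1)**4*(-1 + (-18 - 1))**2)*(-3) = (95 + 4*(-19)**4*(-1 - 19)**2)*(-3) = (95 + 4*130321*(-20)**2)*(-3) = (95 + 4*130321*400)*(-3) = (95 + 208513600)*(-3) = 208513695*(-3) = -625541085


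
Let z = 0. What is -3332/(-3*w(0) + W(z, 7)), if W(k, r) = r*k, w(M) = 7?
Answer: 476/3 ≈ 158.67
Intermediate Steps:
W(k, r) = k*r
-3332/(-3*w(0) + W(z, 7)) = -3332/(-3*7 + 0*7) = -3332/(-21 + 0) = -3332/(-21) = -3332*(-1/21) = 476/3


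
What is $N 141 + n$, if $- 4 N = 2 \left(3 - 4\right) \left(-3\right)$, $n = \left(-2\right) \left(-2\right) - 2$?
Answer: $- \frac{419}{2} \approx -209.5$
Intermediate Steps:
$n = 2$ ($n = 4 - 2 = 2$)
$N = - \frac{3}{2}$ ($N = - \frac{2 \left(3 - 4\right) \left(-3\right)}{4} = - \frac{2 \left(\left(-1\right) \left(-3\right)\right)}{4} = - \frac{2 \cdot 3}{4} = \left(- \frac{1}{4}\right) 6 = - \frac{3}{2} \approx -1.5$)
$N 141 + n = \left(- \frac{3}{2}\right) 141 + 2 = - \frac{423}{2} + 2 = - \frac{419}{2}$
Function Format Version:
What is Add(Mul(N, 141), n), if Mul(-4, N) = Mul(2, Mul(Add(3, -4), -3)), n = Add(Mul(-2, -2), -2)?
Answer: Rational(-419, 2) ≈ -209.50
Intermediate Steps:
n = 2 (n = Add(4, -2) = 2)
N = Rational(-3, 2) (N = Mul(Rational(-1, 4), Mul(2, Mul(Add(3, -4), -3))) = Mul(Rational(-1, 4), Mul(2, Mul(-1, -3))) = Mul(Rational(-1, 4), Mul(2, 3)) = Mul(Rational(-1, 4), 6) = Rational(-3, 2) ≈ -1.5000)
Add(Mul(N, 141), n) = Add(Mul(Rational(-3, 2), 141), 2) = Add(Rational(-423, 2), 2) = Rational(-419, 2)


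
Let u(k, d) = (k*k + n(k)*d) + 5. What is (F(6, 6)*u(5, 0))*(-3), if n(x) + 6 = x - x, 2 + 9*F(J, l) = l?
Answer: -40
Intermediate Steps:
F(J, l) = -2/9 + l/9
n(x) = -6 (n(x) = -6 + (x - x) = -6 + 0 = -6)
u(k, d) = 5 + k² - 6*d (u(k, d) = (k*k - 6*d) + 5 = (k² - 6*d) + 5 = 5 + k² - 6*d)
(F(6, 6)*u(5, 0))*(-3) = ((-2/9 + (⅑)*6)*(5 + 5² - 6*0))*(-3) = ((-2/9 + ⅔)*(5 + 25 + 0))*(-3) = ((4/9)*30)*(-3) = (40/3)*(-3) = -40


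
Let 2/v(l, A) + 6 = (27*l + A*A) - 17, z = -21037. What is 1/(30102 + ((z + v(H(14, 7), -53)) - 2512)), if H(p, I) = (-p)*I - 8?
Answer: 38/249013 ≈ 0.00015260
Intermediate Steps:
H(p, I) = -8 - I*p (H(p, I) = -I*p - 8 = -8 - I*p)
v(l, A) = 2/(-23 + A² + 27*l) (v(l, A) = 2/(-6 + ((27*l + A*A) - 17)) = 2/(-6 + ((27*l + A²) - 17)) = 2/(-6 + ((A² + 27*l) - 17)) = 2/(-6 + (-17 + A² + 27*l)) = 2/(-23 + A² + 27*l))
1/(30102 + ((z + v(H(14, 7), -53)) - 2512)) = 1/(30102 + ((-21037 + 2/(-23 + (-53)² + 27*(-8 - 1*7*14))) - 2512)) = 1/(30102 + ((-21037 + 2/(-23 + 2809 + 27*(-8 - 98))) - 2512)) = 1/(30102 + ((-21037 + 2/(-23 + 2809 + 27*(-106))) - 2512)) = 1/(30102 + ((-21037 + 2/(-23 + 2809 - 2862)) - 2512)) = 1/(30102 + ((-21037 + 2/(-76)) - 2512)) = 1/(30102 + ((-21037 + 2*(-1/76)) - 2512)) = 1/(30102 + ((-21037 - 1/38) - 2512)) = 1/(30102 + (-799407/38 - 2512)) = 1/(30102 - 894863/38) = 1/(249013/38) = 38/249013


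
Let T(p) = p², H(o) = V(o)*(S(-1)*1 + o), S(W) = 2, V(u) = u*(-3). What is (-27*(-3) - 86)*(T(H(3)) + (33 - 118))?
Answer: -9700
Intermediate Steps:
V(u) = -3*u
H(o) = -3*o*(2 + o) (H(o) = (-3*o)*(2*1 + o) = (-3*o)*(2 + o) = -3*o*(2 + o))
(-27*(-3) - 86)*(T(H(3)) + (33 - 118)) = (-27*(-3) - 86)*((-3*3*(2 + 3))² + (33 - 118)) = (81 - 86)*((-3*3*5)² - 85) = -5*((-45)² - 85) = -5*(2025 - 85) = -5*1940 = -9700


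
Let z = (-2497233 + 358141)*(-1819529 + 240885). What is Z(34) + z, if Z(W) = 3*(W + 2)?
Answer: 3376864751356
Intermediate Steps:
Z(W) = 6 + 3*W (Z(W) = 3*(2 + W) = 6 + 3*W)
z = 3376864751248 (z = -2139092*(-1578644) = 3376864751248)
Z(34) + z = (6 + 3*34) + 3376864751248 = (6 + 102) + 3376864751248 = 108 + 3376864751248 = 3376864751356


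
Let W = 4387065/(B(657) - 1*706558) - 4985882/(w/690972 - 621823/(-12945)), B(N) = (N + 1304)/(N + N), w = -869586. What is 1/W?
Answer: -64742339853204746281/6901139614720696220769090 ≈ -9.3814e-6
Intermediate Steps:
B(N) = (1304 + N)/(2*N) (B(N) = (1304 + N)/((2*N)) = (1304 + N)*(1/(2*N)) = (1304 + N)/(2*N))
W = -6901139614720696220769090/64742339853204746281 (W = 4387065/((½)*(1304 + 657)/657 - 1*706558) - 4985882/(-869586/690972 - 621823/(-12945)) = 4387065/((½)*(1/657)*1961 - 706558) - 4985882/(-869586*1/690972 - 621823*(-1/12945)) = 4387065/(1961/1314 - 706558) - 4985882/(-144931/115162 + 621823/12945) = 4387065/(-928415251/1314) - 4985882/69734248531/1490772090 = 4387065*(-1314/928415251) - 4985882*1490772090/69734248531 = -5764603410/928415251 - 7432813729633380/69734248531 = -6901139614720696220769090/64742339853204746281 ≈ -1.0659e+5)
1/W = 1/(-6901139614720696220769090/64742339853204746281) = -64742339853204746281/6901139614720696220769090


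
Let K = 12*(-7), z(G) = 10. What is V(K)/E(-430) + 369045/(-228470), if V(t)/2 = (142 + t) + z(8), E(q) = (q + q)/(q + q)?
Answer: 6140575/45694 ≈ 134.38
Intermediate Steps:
E(q) = 1 (E(q) = (2*q)/((2*q)) = (2*q)*(1/(2*q)) = 1)
K = -84
V(t) = 304 + 2*t (V(t) = 2*((142 + t) + 10) = 2*(152 + t) = 304 + 2*t)
V(K)/E(-430) + 369045/(-228470) = (304 + 2*(-84))/1 + 369045/(-228470) = (304 - 168)*1 + 369045*(-1/228470) = 136*1 - 73809/45694 = 136 - 73809/45694 = 6140575/45694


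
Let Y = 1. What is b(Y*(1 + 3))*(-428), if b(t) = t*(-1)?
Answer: 1712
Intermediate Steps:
b(t) = -t
b(Y*(1 + 3))*(-428) = -(1 + 3)*(-428) = -4*(-428) = 1712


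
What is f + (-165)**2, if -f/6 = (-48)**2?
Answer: 13401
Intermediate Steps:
f = -13824 (f = -6*(-48)**2 = -6*2304 = -13824)
f + (-165)**2 = -13824 + (-165)**2 = -13824 + 27225 = 13401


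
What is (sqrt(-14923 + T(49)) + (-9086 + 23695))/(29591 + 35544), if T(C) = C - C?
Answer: 2087/9305 + I*sqrt(14923)/65135 ≈ 0.22429 + 0.0018755*I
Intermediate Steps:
T(C) = 0
(sqrt(-14923 + T(49)) + (-9086 + 23695))/(29591 + 35544) = (sqrt(-14923 + 0) + (-9086 + 23695))/(29591 + 35544) = (sqrt(-14923) + 14609)/65135 = (I*sqrt(14923) + 14609)*(1/65135) = (14609 + I*sqrt(14923))*(1/65135) = 2087/9305 + I*sqrt(14923)/65135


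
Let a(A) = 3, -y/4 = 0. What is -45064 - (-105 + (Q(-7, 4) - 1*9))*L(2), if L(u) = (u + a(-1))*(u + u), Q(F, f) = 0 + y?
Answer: -42784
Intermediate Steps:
y = 0 (y = -4*0 = 0)
Q(F, f) = 0 (Q(F, f) = 0 + 0 = 0)
L(u) = 2*u*(3 + u) (L(u) = (u + 3)*(u + u) = (3 + u)*(2*u) = 2*u*(3 + u))
-45064 - (-105 + (Q(-7, 4) - 1*9))*L(2) = -45064 - (-105 + (0 - 1*9))*2*2*(3 + 2) = -45064 - (-105 + (0 - 9))*2*2*5 = -45064 - (-105 - 9)*20 = -45064 - (-114)*20 = -45064 - 1*(-2280) = -45064 + 2280 = -42784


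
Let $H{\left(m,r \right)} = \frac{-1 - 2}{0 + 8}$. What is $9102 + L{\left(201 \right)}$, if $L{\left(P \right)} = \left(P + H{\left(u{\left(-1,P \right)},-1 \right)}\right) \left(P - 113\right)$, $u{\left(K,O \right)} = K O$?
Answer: $26757$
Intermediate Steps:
$H{\left(m,r \right)} = - \frac{3}{8}$
$L{\left(P \right)} = \left(-113 + P\right) \left(- \frac{3}{8} + P\right)$ ($L{\left(P \right)} = \left(P - \frac{3}{8}\right) \left(P - 113\right) = \left(- \frac{3}{8} + P\right) \left(-113 + P\right) = \left(-113 + P\right) \left(- \frac{3}{8} + P\right)$)
$9102 + L{\left(201 \right)} = 9102 + \left(\frac{339}{8} + 201^{2} - \frac{182307}{8}\right) = 9102 + \left(\frac{339}{8} + 40401 - \frac{182307}{8}\right) = 9102 + 17655 = 26757$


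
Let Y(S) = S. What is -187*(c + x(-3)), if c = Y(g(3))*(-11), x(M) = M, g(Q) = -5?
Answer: -9724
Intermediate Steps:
c = 55 (c = -5*(-11) = 55)
-187*(c + x(-3)) = -187*(55 - 3) = -187*52 = -9724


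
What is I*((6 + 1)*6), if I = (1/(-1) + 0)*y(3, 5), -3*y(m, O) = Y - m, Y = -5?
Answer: -112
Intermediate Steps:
y(m, O) = 5/3 + m/3 (y(m, O) = -(-5 - m)/3 = 5/3 + m/3)
I = -8/3 (I = (1/(-1) + 0)*(5/3 + (1/3)*3) = (-1 + 0)*(5/3 + 1) = -1*8/3 = -8/3 ≈ -2.6667)
I*((6 + 1)*6) = -8*(6 + 1)*6/3 = -56*6/3 = -8/3*42 = -112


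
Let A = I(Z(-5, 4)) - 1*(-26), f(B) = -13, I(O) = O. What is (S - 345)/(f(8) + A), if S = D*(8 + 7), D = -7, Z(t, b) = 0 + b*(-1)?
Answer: -50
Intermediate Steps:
Z(t, b) = -b (Z(t, b) = 0 - b = -b)
A = 22 (A = -1*4 - 1*(-26) = -4 + 26 = 22)
S = -105 (S = -7*(8 + 7) = -7*15 = -105)
(S - 345)/(f(8) + A) = (-105 - 345)/(-13 + 22) = -450/9 = -450*⅑ = -50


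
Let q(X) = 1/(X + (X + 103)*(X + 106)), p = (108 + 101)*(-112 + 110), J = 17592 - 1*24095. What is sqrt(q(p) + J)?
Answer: I*sqrt(62279042601270)/97862 ≈ 80.641*I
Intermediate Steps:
J = -6503 (J = 17592 - 24095 = -6503)
p = -418 (p = 209*(-2) = -418)
q(X) = 1/(X + (103 + X)*(106 + X))
sqrt(q(p) + J) = sqrt(1/(10918 + (-418)**2 + 210*(-418)) - 6503) = sqrt(1/(10918 + 174724 - 87780) - 6503) = sqrt(1/97862 - 6503) = sqrt(-636396585/97862) = I*sqrt(62279042601270)/97862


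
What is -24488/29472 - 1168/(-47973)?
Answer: -15838049/19636948 ≈ -0.80654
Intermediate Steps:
-24488/29472 - 1168/(-47973) = -24488*1/29472 - 1168*(-1/47973) = -3061/3684 + 1168/47973 = -15838049/19636948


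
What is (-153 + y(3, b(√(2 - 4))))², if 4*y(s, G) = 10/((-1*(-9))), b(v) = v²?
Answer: 7557001/324 ≈ 23324.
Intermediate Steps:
y(s, G) = 5/18 (y(s, G) = (10/((-1*(-9))))/4 = (10/9)/4 = (10*(⅑))/4 = (¼)*(10/9) = 5/18)
(-153 + y(3, b(√(2 - 4))))² = (-153 + 5/18)² = (-2749/18)² = 7557001/324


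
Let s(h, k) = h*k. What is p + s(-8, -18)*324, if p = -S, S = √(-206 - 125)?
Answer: 46656 - I*√331 ≈ 46656.0 - 18.193*I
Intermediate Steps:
S = I*√331 (S = √(-331) = I*√331 ≈ 18.193*I)
p = -I*√331 ≈ -18.193*I
p + s(-8, -18)*324 = -I*√331 - 8*(-18)*324 = -I*√331 + 144*324 = -I*√331 + 46656 = 46656 - I*√331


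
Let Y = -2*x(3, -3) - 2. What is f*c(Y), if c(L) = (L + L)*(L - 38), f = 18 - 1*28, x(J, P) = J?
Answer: -7360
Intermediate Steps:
f = -10 (f = 18 - 28 = -10)
Y = -8 (Y = -2*3 - 2 = -6 - 2 = -8)
c(L) = 2*L*(-38 + L) (c(L) = (2*L)*(-38 + L) = 2*L*(-38 + L))
f*c(Y) = -20*(-8)*(-38 - 8) = -20*(-8)*(-46) = -10*736 = -7360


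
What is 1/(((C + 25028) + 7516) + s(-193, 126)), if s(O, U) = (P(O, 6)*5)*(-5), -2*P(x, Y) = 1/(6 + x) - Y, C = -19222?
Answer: 374/4954353 ≈ 7.5489e-5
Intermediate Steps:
P(x, Y) = Y/2 - 1/(2*(6 + x)) (P(x, Y) = -(1/(6 + x) - Y)/2 = Y/2 - 1/(2*(6 + x)))
s(O, U) = -25*(35 + 6*O)/(2*(6 + O)) (s(O, U) = (((-1 + 6*6 + 6*O)/(2*(6 + O)))*5)*(-5) = (((-1 + 36 + 6*O)/(2*(6 + O)))*5)*(-5) = (((35 + 6*O)/(2*(6 + O)))*5)*(-5) = (5*(35 + 6*O)/(2*(6 + O)))*(-5) = -25*(35 + 6*O)/(2*(6 + O)))
1/(((C + 25028) + 7516) + s(-193, 126)) = 1/(((-19222 + 25028) + 7516) + 25*(-35 - 6*(-193))/(2*(6 - 193))) = 1/((5806 + 7516) + (25/2)*(-35 + 1158)/(-187)) = 1/(13322 + (25/2)*(-1/187)*1123) = 1/(13322 - 28075/374) = 1/(4954353/374) = 374/4954353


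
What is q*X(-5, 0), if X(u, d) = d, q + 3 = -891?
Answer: 0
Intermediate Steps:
q = -894 (q = -3 - 891 = -894)
q*X(-5, 0) = -894*0 = 0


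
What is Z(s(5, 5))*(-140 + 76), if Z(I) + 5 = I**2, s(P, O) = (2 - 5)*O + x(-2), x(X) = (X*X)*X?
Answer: -33536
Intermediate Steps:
x(X) = X**3 (x(X) = X**2*X = X**3)
s(P, O) = -8 - 3*O (s(P, O) = (2 - 5)*O + (-2)**3 = -3*O - 8 = -8 - 3*O)
Z(I) = -5 + I**2
Z(s(5, 5))*(-140 + 76) = (-5 + (-8 - 3*5)**2)*(-140 + 76) = (-5 + (-8 - 15)**2)*(-64) = (-5 + (-23)**2)*(-64) = (-5 + 529)*(-64) = 524*(-64) = -33536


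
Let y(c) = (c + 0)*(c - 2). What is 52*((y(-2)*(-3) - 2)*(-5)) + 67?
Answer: 6827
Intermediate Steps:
y(c) = c*(-2 + c)
52*((y(-2)*(-3) - 2)*(-5)) + 67 = 52*((-2*(-2 - 2)*(-3) - 2)*(-5)) + 67 = 52*((-2*(-4)*(-3) - 2)*(-5)) + 67 = 52*((8*(-3) - 2)*(-5)) + 67 = 52*((-24 - 2)*(-5)) + 67 = 52*(-26*(-5)) + 67 = 52*130 + 67 = 6760 + 67 = 6827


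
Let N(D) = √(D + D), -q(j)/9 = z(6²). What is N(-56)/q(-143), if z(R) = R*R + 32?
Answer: -I*√7/2988 ≈ -0.00088546*I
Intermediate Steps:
z(R) = 32 + R² (z(R) = R² + 32 = 32 + R²)
q(j) = -11952 (q(j) = -9*(32 + (6²)²) = -9*(32 + 36²) = -9*(32 + 1296) = -9*1328 = -11952)
N(D) = √2*√D (N(D) = √(2*D) = √2*√D)
N(-56)/q(-143) = (√2*√(-56))/(-11952) = (√2*(2*I*√14))*(-1/11952) = (4*I*√7)*(-1/11952) = -I*√7/2988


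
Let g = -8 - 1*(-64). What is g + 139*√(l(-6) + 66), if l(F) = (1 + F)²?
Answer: 56 + 139*√91 ≈ 1382.0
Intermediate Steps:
g = 56 (g = -8 + 64 = 56)
g + 139*√(l(-6) + 66) = 56 + 139*√((1 - 6)² + 66) = 56 + 139*√((-5)² + 66) = 56 + 139*√(25 + 66) = 56 + 139*√91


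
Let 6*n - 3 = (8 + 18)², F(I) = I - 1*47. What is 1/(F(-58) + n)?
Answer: 6/49 ≈ 0.12245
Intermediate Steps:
F(I) = -47 + I (F(I) = I - 47 = -47 + I)
n = 679/6 (n = ½ + (8 + 18)²/6 = ½ + (⅙)*26² = ½ + (⅙)*676 = ½ + 338/3 = 679/6 ≈ 113.17)
1/(F(-58) + n) = 1/((-47 - 58) + 679/6) = 1/(-105 + 679/6) = 1/(49/6) = 6/49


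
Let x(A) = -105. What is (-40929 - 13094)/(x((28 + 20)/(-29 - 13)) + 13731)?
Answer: -54023/13626 ≈ -3.9647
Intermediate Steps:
(-40929 - 13094)/(x((28 + 20)/(-29 - 13)) + 13731) = (-40929 - 13094)/(-105 + 13731) = -54023/13626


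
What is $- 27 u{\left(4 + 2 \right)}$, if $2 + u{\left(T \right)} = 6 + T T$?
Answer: $-1080$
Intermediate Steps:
$u{\left(T \right)} = 4 + T^{2}$ ($u{\left(T \right)} = -2 + \left(6 + T T\right) = -2 + \left(6 + T^{2}\right) = 4 + T^{2}$)
$- 27 u{\left(4 + 2 \right)} = - 27 \left(4 + \left(4 + 2\right)^{2}\right) = - 27 \left(4 + 6^{2}\right) = - 27 \left(4 + 36\right) = \left(-27\right) 40 = -1080$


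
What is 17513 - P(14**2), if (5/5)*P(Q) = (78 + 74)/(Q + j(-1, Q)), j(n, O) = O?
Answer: 858118/49 ≈ 17513.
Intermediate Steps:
P(Q) = 76/Q (P(Q) = (78 + 74)/(Q + Q) = 152/((2*Q)) = 152*(1/(2*Q)) = 76/Q)
17513 - P(14**2) = 17513 - 76/(14**2) = 17513 - 76/196 = 17513 - 1*19/49 = 17513 - 19/49 = 858118/49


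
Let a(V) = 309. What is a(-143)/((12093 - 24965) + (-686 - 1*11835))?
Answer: -309/25393 ≈ -0.012169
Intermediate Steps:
a(-143)/((12093 - 24965) + (-686 - 1*11835)) = 309/((12093 - 24965) + (-686 - 1*11835)) = 309/(-12872 + (-686 - 11835)) = 309/(-12872 - 12521) = 309/(-25393) = 309*(-1/25393) = -309/25393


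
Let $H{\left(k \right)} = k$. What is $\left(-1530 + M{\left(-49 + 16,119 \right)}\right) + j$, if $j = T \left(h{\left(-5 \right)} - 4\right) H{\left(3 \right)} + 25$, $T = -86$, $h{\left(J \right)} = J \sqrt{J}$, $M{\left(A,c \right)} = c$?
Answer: $-354 + 1290 i \sqrt{5} \approx -354.0 + 2884.5 i$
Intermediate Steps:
$h{\left(J \right)} = J^{\frac{3}{2}}$
$j = 1057 + 1290 i \sqrt{5}$ ($j = - 86 \left(\left(-5\right)^{\frac{3}{2}} - 4\right) 3 + 25 = - 86 \left(- 5 i \sqrt{5} - 4\right) 3 + 25 = - 86 \left(-4 - 5 i \sqrt{5}\right) 3 + 25 = - 86 \left(-12 - 15 i \sqrt{5}\right) + 25 = \left(1032 + 1290 i \sqrt{5}\right) + 25 = 1057 + 1290 i \sqrt{5} \approx 1057.0 + 2884.5 i$)
$\left(-1530 + M{\left(-49 + 16,119 \right)}\right) + j = \left(-1530 + 119\right) + \left(1057 + 1290 i \sqrt{5}\right) = -1411 + \left(1057 + 1290 i \sqrt{5}\right) = -354 + 1290 i \sqrt{5}$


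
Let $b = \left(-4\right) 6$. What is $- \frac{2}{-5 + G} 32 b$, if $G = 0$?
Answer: $- \frac{1536}{5} \approx -307.2$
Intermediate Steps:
$b = -24$
$- \frac{2}{-5 + G} 32 b = - \frac{2}{-5 + 0} \cdot 32 \left(-24\right) = - \frac{2}{-5} \cdot 32 \left(-24\right) = \left(-2\right) \left(- \frac{1}{5}\right) 32 \left(-24\right) = \frac{2}{5} \cdot 32 \left(-24\right) = \frac{64}{5} \left(-24\right) = - \frac{1536}{5}$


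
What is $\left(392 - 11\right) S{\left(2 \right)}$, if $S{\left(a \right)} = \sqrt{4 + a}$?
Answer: $381 \sqrt{6} \approx 933.26$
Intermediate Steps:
$\left(392 - 11\right) S{\left(2 \right)} = \left(392 - 11\right) \sqrt{4 + 2} = 381 \sqrt{6}$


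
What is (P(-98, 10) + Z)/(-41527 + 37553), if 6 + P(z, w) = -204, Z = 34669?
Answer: -34459/3974 ≈ -8.6711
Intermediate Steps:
P(z, w) = -210 (P(z, w) = -6 - 204 = -210)
(P(-98, 10) + Z)/(-41527 + 37553) = (-210 + 34669)/(-41527 + 37553) = 34459/(-3974) = 34459*(-1/3974) = -34459/3974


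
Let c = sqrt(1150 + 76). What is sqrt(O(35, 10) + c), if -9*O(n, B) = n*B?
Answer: sqrt(-350 + 9*sqrt(1226))/3 ≈ 1.9684*I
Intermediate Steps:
O(n, B) = -B*n/9 (O(n, B) = -n*B/9 = -B*n/9)
c = sqrt(1226) ≈ 35.014
sqrt(O(35, 10) + c) = sqrt(-1/9*10*35 + sqrt(1226)) = sqrt(-350/9 + sqrt(1226))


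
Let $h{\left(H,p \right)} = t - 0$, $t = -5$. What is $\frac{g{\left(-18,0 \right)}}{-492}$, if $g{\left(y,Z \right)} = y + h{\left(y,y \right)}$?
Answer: $\frac{23}{492} \approx 0.046748$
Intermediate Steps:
$h{\left(H,p \right)} = -5$ ($h{\left(H,p \right)} = -5 - 0 = -5 + 0 = -5$)
$g{\left(y,Z \right)} = -5 + y$ ($g{\left(y,Z \right)} = y - 5 = -5 + y$)
$\frac{g{\left(-18,0 \right)}}{-492} = \frac{-5 - 18}{-492} = \left(-23\right) \left(- \frac{1}{492}\right) = \frac{23}{492}$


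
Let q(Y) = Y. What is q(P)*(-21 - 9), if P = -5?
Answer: 150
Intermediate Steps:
q(P)*(-21 - 9) = -5*(-21 - 9) = -5*(-30) = 150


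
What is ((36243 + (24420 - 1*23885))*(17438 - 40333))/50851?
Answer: -3493910/211 ≈ -16559.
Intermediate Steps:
((36243 + (24420 - 1*23885))*(17438 - 40333))/50851 = ((36243 + (24420 - 23885))*(-22895))*(1/50851) = ((36243 + 535)*(-22895))*(1/50851) = (36778*(-22895))*(1/50851) = -842032310*1/50851 = -3493910/211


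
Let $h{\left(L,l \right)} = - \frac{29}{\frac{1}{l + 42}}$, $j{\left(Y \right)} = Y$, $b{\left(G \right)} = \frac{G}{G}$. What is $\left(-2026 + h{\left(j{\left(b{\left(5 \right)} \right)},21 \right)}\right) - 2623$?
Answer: $-6476$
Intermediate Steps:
$b{\left(G \right)} = 1$
$h{\left(L,l \right)} = -1218 - 29 l$ ($h{\left(L,l \right)} = - \frac{29}{\frac{1}{42 + l}} = - 29 \left(42 + l\right) = -1218 - 29 l$)
$\left(-2026 + h{\left(j{\left(b{\left(5 \right)} \right)},21 \right)}\right) - 2623 = \left(-2026 - 1827\right) - 2623 = -3853 - 2623 = -6476$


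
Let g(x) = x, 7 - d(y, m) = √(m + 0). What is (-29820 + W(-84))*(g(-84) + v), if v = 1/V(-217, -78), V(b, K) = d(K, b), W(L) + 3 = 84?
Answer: 94897149/38 - 29739*I*√217/266 ≈ 2.4973e+6 - 1646.9*I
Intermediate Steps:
W(L) = 81 (W(L) = -3 + 84 = 81)
d(y, m) = 7 - √m (d(y, m) = 7 - √(m + 0) = 7 - √m)
V(b, K) = 7 - √b
v = 1/(7 - I*√217) (v = 1/(7 - √(-217)) = 1/(7 - I*√217) ≈ 0.026316 + 0.055379*I)
(-29820 + W(-84))*(g(-84) + v) = (-29820 + 81)*(-84 + (1/38 + I*√217/266)) = -29739*(-3191/38 + I*√217/266) = 94897149/38 - 29739*I*√217/266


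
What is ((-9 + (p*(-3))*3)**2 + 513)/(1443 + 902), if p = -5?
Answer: 27/35 ≈ 0.77143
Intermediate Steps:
((-9 + (p*(-3))*3)**2 + 513)/(1443 + 902) = ((-9 - 5*(-3)*3)**2 + 513)/(1443 + 902) = ((-9 + 15*3)**2 + 513)/2345 = ((-9 + 45)**2 + 513)*(1/2345) = (36**2 + 513)*(1/2345) = (1296 + 513)*(1/2345) = 1809*(1/2345) = 27/35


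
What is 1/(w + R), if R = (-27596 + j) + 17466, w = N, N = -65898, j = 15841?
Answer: -1/60187 ≈ -1.6615e-5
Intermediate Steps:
w = -65898
R = 5711 (R = (-27596 + 15841) + 17466 = -11755 + 17466 = 5711)
1/(w + R) = 1/(-65898 + 5711) = 1/(-60187) = -1/60187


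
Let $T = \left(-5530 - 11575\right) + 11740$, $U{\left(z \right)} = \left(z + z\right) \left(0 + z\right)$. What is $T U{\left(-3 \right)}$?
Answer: $-96570$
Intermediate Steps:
$U{\left(z \right)} = 2 z^{2}$ ($U{\left(z \right)} = 2 z z = 2 z^{2}$)
$T = -5365$ ($T = -17105 + 11740 = -5365$)
$T U{\left(-3 \right)} = - 5365 \cdot 2 \left(-3\right)^{2} = - 5365 \cdot 2 \cdot 9 = \left(-5365\right) 18 = -96570$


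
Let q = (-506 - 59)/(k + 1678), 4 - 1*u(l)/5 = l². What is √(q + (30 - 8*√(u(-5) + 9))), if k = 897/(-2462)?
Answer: 2*√(126511395547115 - 136477602039368*I*√6)/4130339 ≈ 7.5323 - 5.2031*I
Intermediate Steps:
k = -897/2462 (k = 897*(-1/2462) = -897/2462 ≈ -0.36434)
u(l) = 20 - 5*l²
q = -1391030/4130339 (q = (-506 - 59)/(-897/2462 + 1678) = -565/4130339/2462 = -565*2462/4130339 = -1391030/4130339 ≈ -0.33678)
√(q + (30 - 8*√(u(-5) + 9))) = √(-1391030/4130339 + (30 - 8*√((20 - 5*(-5)²) + 9))) = √(-1391030/4130339 + (30 - 8*√((20 - 5*25) + 9))) = √(-1391030/4130339 + (30 - 8*√((20 - 125) + 9))) = √(-1391030/4130339 + (30 - 8*√(-105 + 9))) = √(-1391030/4130339 + (30 - 32*I*√6)) = √(122519140/4130339 - 32*I*√6)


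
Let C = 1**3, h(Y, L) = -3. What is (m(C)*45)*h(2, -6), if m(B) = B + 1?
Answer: -270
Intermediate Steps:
C = 1
m(B) = 1 + B
(m(C)*45)*h(2, -6) = ((1 + 1)*45)*(-3) = (2*45)*(-3) = 90*(-3) = -270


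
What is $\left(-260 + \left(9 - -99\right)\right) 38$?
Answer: $-5776$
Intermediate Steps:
$\left(-260 + \left(9 - -99\right)\right) 38 = \left(-260 + \left(9 + 99\right)\right) 38 = \left(-260 + 108\right) 38 = \left(-152\right) 38 = -5776$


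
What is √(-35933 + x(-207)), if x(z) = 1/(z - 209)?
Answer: I*√388651354/104 ≈ 189.56*I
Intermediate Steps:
x(z) = 1/(-209 + z)
√(-35933 + x(-207)) = √(-35933 + 1/(-209 - 207)) = √(-35933 + 1/(-416)) = √(-35933 - 1/416) = √(-14948129/416) = I*√388651354/104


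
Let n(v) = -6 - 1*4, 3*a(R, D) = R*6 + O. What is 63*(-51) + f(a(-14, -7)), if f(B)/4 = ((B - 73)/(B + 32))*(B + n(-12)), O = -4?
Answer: 8474/3 ≈ 2824.7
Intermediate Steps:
a(R, D) = -4/3 + 2*R (a(R, D) = (R*6 - 4)/3 = (6*R - 4)/3 = (-4 + 6*R)/3 = -4/3 + 2*R)
n(v) = -10 (n(v) = -6 - 4 = -10)
f(B) = 4*(-73 + B)*(-10 + B)/(32 + B) (f(B) = 4*(((B - 73)/(B + 32))*(B - 10)) = 4*(((-73 + B)/(32 + B))*(-10 + B)) = 4*((-73 + B)*(-10 + B)/(32 + B)) = 4*(-73 + B)*(-10 + B)/(32 + B))
63*(-51) + f(a(-14, -7)) = 63*(-51) + 4*(730 + (-4/3 + 2*(-14))**2 - 83*(-4/3 + 2*(-14)))/(32 + (-4/3 + 2*(-14))) = -3213 + 4*(730 + (-4/3 - 28)**2 - 83*(-4/3 - 28))/(32 + (-4/3 - 28)) = -3213 + 4*(730 + (-88/3)**2 - 83*(-88/3))/(32 - 88/3) = -3213 + 4*(730 + 7744/9 + 7304/3)/(8/3) = -3213 + 4*(3/8)*(36226/9) = -3213 + 18113/3 = 8474/3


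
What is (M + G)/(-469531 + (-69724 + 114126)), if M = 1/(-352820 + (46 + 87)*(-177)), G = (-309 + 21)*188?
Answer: 20377689985/160001975569 ≈ 0.12736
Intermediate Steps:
G = -54144 (G = -288*188 = -54144)
M = -1/376361 (M = 1/(-352820 + 133*(-177)) = 1/(-352820 - 23541) = 1/(-376361) = -1/376361 ≈ -2.6570e-6)
(M + G)/(-469531 + (-69724 + 114126)) = (-1/376361 - 54144)/(-469531 + (-69724 + 114126)) = -20377689985/(376361*(-469531 + 44402)) = -20377689985/376361/(-425129) = -20377689985/376361*(-1/425129) = 20377689985/160001975569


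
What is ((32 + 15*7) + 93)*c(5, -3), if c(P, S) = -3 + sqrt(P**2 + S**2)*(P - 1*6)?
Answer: -690 - 230*sqrt(34) ≈ -2031.1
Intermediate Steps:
c(P, S) = -3 + sqrt(P**2 + S**2)*(-6 + P) (c(P, S) = -3 + sqrt(P**2 + S**2)*(P - 6) = -3 + sqrt(P**2 + S**2)*(-6 + P))
((32 + 15*7) + 93)*c(5, -3) = ((32 + 15*7) + 93)*(-3 - 6*sqrt(5**2 + (-3)**2) + 5*sqrt(5**2 + (-3)**2)) = ((32 + 105) + 93)*(-3 - 6*sqrt(25 + 9) + 5*sqrt(25 + 9)) = (137 + 93)*(-3 - 6*sqrt(34) + 5*sqrt(34)) = 230*(-3 - sqrt(34)) = -690 - 230*sqrt(34)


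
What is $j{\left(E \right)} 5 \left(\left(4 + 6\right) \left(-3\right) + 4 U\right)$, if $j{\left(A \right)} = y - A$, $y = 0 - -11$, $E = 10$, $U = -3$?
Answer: $-210$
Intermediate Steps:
$y = 11$ ($y = 0 + 11 = 11$)
$j{\left(A \right)} = 11 - A$
$j{\left(E \right)} 5 \left(\left(4 + 6\right) \left(-3\right) + 4 U\right) = \left(11 - 10\right) 5 \left(\left(4 + 6\right) \left(-3\right) + 4 \left(-3\right)\right) = \left(11 - 10\right) 5 \left(10 \left(-3\right) - 12\right) = 1 \cdot 5 \left(-30 - 12\right) = 1 \cdot 5 \left(-42\right) = 1 \left(-210\right) = -210$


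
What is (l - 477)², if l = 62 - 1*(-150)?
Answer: 70225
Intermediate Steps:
l = 212 (l = 62 + 150 = 212)
(l - 477)² = (212 - 477)² = (-265)² = 70225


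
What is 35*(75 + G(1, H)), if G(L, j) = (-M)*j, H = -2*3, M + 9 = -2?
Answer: 315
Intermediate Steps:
M = -11 (M = -9 - 2 = -11)
H = -6
G(L, j) = 11*j (G(L, j) = (-1*(-11))*j = 11*j)
35*(75 + G(1, H)) = 35*(75 + 11*(-6)) = 35*(75 - 66) = 35*9 = 315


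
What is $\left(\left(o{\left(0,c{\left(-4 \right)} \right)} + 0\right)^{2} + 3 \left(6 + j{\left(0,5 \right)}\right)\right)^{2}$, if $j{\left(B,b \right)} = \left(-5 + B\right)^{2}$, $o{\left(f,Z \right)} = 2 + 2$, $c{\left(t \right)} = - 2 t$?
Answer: $11881$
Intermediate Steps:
$o{\left(f,Z \right)} = 4$
$\left(\left(o{\left(0,c{\left(-4 \right)} \right)} + 0\right)^{2} + 3 \left(6 + j{\left(0,5 \right)}\right)\right)^{2} = \left(\left(4 + 0\right)^{2} + 3 \left(6 + \left(-5 + 0\right)^{2}\right)\right)^{2} = \left(4^{2} + 3 \left(6 + \left(-5\right)^{2}\right)\right)^{2} = \left(16 + 3 \left(6 + 25\right)\right)^{2} = \left(16 + 3 \cdot 31\right)^{2} = \left(16 + 93\right)^{2} = 109^{2} = 11881$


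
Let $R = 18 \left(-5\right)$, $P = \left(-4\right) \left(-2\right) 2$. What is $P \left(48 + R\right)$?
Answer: $-672$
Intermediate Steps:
$P = 16$ ($P = 8 \cdot 2 = 16$)
$R = -90$
$P \left(48 + R\right) = 16 \left(48 - 90\right) = 16 \left(-42\right) = -672$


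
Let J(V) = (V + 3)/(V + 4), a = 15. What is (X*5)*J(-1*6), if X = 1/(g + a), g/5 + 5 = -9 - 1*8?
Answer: -3/38 ≈ -0.078947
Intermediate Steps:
g = -110 (g = -25 + 5*(-9 - 1*8) = -25 + 5*(-9 - 8) = -25 + 5*(-17) = -25 - 85 = -110)
J(V) = (3 + V)/(4 + V)
X = -1/95 (X = 1/(-110 + 15) = 1/(-95) = -1/95 ≈ -0.010526)
(X*5)*J(-1*6) = (-1/95*5)*((3 - 1*6)/(4 - 1*6)) = -(3 - 6)/(19*(4 - 6)) = -(-3)/(19*(-2)) = -(-1)*(-3)/38 = -1/19*3/2 = -3/38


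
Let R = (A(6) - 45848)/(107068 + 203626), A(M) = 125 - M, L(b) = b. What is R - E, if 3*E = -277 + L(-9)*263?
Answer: 821337749/932082 ≈ 881.19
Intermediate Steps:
E = -2644/3 (E = (-277 - 9*263)/3 = (-277 - 2367)/3 = (⅓)*(-2644) = -2644/3 ≈ -881.33)
R = -45729/310694 (R = ((125 - 1*6) - 45848)/(107068 + 203626) = ((125 - 6) - 45848)/310694 = (119 - 45848)*(1/310694) = -45729*1/310694 = -45729/310694 ≈ -0.14718)
R - E = -45729/310694 - 1*(-2644/3) = -45729/310694 + 2644/3 = 821337749/932082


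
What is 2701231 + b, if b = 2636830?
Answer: 5338061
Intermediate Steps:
2701231 + b = 2701231 + 2636830 = 5338061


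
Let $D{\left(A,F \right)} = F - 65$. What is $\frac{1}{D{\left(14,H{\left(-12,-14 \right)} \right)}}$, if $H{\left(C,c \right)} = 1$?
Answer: $- \frac{1}{64} \approx -0.015625$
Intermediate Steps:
$D{\left(A,F \right)} = -65 + F$
$\frac{1}{D{\left(14,H{\left(-12,-14 \right)} \right)}} = \frac{1}{-65 + 1} = \frac{1}{-64} = - \frac{1}{64}$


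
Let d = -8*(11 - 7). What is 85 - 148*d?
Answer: 4821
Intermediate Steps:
d = -32 (d = -8*4 = -32)
85 - 148*d = 85 - 148*(-32) = 85 + 4736 = 4821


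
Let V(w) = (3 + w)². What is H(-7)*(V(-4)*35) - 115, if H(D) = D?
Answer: -360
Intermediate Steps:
H(-7)*(V(-4)*35) - 115 = -7*(3 - 4)²*35 - 115 = -7*(-1)²*35 - 115 = -7*35 - 115 = -245 - 115 = -360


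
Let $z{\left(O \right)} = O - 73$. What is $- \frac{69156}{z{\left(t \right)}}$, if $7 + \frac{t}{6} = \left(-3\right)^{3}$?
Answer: $\frac{69156}{277} \approx 249.66$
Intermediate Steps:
$t = -204$ ($t = -42 + 6 \left(-3\right)^{3} = -42 + 6 \left(-27\right) = -42 - 162 = -204$)
$z{\left(O \right)} = -73 + O$ ($z{\left(O \right)} = O - 73 = -73 + O$)
$- \frac{69156}{z{\left(t \right)}} = - \frac{69156}{-73 - 204} = - \frac{69156}{-277} = \left(-69156\right) \left(- \frac{1}{277}\right) = \frac{69156}{277}$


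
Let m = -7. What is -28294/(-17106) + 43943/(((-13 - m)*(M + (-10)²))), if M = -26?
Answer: -41062579/421948 ≈ -97.317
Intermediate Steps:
-28294/(-17106) + 43943/(((-13 - m)*(M + (-10)²))) = -28294/(-17106) + 43943/(((-13 - 1*(-7))*(-26 + (-10)²))) = -28294*(-1/17106) + 43943/(((-13 + 7)*(-26 + 100))) = 14147/8553 + 43943/((-6*74)) = 14147/8553 + 43943/(-444) = 14147/8553 + 43943*(-1/444) = 14147/8553 - 43943/444 = -41062579/421948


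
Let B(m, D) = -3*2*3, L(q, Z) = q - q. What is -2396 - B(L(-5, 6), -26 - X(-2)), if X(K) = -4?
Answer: -2378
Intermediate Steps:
L(q, Z) = 0
B(m, D) = -18 (B(m, D) = -6*3 = -18)
-2396 - B(L(-5, 6), -26 - X(-2)) = -2396 - 1*(-18) = -2396 + 18 = -2378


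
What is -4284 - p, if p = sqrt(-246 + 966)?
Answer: -4284 - 12*sqrt(5) ≈ -4310.8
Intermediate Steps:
p = 12*sqrt(5) (p = sqrt(720) = 12*sqrt(5) ≈ 26.833)
-4284 - p = -4284 - 12*sqrt(5)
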